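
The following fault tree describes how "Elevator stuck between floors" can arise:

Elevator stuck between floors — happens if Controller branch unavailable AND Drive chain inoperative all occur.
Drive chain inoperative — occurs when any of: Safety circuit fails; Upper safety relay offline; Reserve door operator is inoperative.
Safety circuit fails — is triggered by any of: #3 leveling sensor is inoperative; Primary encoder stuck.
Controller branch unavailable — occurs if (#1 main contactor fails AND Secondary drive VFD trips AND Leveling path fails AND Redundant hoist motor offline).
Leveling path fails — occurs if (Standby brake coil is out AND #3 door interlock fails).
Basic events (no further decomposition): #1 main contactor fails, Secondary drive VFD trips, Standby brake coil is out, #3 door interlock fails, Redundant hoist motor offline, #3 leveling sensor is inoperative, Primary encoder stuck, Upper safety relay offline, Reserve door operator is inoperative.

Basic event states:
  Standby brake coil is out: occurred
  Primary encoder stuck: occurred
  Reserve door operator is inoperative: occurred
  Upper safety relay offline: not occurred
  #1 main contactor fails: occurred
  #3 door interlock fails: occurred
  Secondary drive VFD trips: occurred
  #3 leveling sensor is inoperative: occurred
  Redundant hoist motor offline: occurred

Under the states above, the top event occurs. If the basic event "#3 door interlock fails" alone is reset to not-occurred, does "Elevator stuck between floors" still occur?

Counterfactual: set "#3 door interlock fails" to not occurred.
Leveling path fails [AND]: Standby brake coil is out=occurs, #3 door interlock fails=not → not all inputs occur → does not occur.
Controller branch unavailable [AND]: #1 main contactor fails=occurs, Secondary drive VFD trips=occurs, Leveling path fails=not, Redundant hoist motor offline=occurs → not all inputs occur → does not occur.
Safety circuit fails [OR]: #3 leveling sensor is inoperative=occurs, Primary encoder stuck=occurs → at least one input occurs → occurs.
Drive chain inoperative [OR]: Safety circuit fails=occurs, Upper safety relay offline=not, Reserve door operator is inoperative=occurs → at least one input occurs → occurs.
Elevator stuck between floors [AND]: Controller branch unavailable=not, Drive chain inoperative=occurs → not all inputs occur → does not occur.

No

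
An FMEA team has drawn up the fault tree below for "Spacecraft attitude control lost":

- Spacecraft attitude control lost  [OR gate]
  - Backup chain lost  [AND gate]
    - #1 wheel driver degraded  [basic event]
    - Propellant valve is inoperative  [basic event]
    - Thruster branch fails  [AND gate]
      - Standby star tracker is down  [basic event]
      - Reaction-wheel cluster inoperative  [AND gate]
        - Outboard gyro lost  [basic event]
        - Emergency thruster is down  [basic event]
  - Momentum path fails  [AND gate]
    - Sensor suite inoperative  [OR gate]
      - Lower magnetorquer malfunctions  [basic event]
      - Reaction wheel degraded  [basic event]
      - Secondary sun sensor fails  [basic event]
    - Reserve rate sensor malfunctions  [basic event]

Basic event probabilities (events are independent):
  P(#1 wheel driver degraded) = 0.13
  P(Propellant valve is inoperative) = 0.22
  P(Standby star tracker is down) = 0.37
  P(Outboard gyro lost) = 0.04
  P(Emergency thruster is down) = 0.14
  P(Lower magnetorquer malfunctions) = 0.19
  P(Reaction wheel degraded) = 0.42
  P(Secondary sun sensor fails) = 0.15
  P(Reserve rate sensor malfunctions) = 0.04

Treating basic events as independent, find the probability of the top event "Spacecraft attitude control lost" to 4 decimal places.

0.0241

P(Reaction-wheel cluster inoperative) [AND] = 0.04 × 0.14 = 0.005600
P(Thruster branch fails) [AND] = 0.37 × 0.005600 = 0.002072
P(Backup chain lost) [AND] = 0.13 × 0.22 × 0.002072 = 0.000059
P(Sensor suite inoperative) [OR] = 1 − (1−0.19) × (1−0.42) × (1−0.15) = 0.600670
P(Momentum path fails) [AND] = 0.600670 × 0.04 = 0.024027
P(Spacecraft attitude control lost) [OR] = 1 − (1−0.000059) × (1−0.024027) = 0.024085
Rounded to 4 decimal places: P(Spacecraft attitude control lost) ≈ 0.0241.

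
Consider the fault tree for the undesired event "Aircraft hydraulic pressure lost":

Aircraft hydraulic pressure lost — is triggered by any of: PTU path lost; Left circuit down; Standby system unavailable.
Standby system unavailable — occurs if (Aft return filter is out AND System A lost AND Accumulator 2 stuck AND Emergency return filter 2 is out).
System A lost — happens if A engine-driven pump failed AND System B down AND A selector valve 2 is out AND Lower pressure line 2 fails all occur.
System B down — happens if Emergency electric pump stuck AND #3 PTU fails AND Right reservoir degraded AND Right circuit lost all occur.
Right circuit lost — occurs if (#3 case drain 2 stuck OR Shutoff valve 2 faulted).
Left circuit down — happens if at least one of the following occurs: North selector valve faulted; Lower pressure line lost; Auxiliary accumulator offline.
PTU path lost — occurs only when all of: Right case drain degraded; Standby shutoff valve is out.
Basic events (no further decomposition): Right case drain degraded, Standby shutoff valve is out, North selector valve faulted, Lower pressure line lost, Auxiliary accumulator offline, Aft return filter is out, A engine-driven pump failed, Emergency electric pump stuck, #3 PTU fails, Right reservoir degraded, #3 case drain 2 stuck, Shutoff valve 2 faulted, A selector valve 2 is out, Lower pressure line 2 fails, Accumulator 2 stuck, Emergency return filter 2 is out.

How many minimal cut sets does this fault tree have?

6

PTU path lost [AND]: one cut set from each child combined → 1 × 1 = 1 cut set(s).
Left circuit down [OR]: union of children's cut sets → 3 cut set(s).
Right circuit lost [OR]: union of children's cut sets → 2 cut set(s).
System B down [AND]: one cut set from each child combined → 1 × 1 × 1 × 2 = 2 cut set(s).
System A lost [AND]: one cut set from each child combined → 1 × 2 × 1 × 1 = 2 cut set(s).
Standby system unavailable [AND]: one cut set from each child combined → 1 × 2 × 1 × 1 = 2 cut set(s).
Aircraft hydraulic pressure lost [OR]: union of children's cut sets → 6 cut set(s).
Minimal cut sets: {Right case drain degraded, Standby shutoff valve is out}; {North selector valve faulted}; {Lower pressure line lost}; {Auxiliary accumulator offline}; {#3 PTU fails, #3 case drain 2 stuck, A engine-driven pump failed, A selector valve 2 is out, Accumulator 2 stuck, Aft return filter is out, Emergency electric pump stuck, Emergency return filter 2 is out, Lower pressure line 2 fails, Right reservoir degraded}; {#3 PTU fails, A engine-driven pump failed, A selector valve 2 is out, Accumulator 2 stuck, Aft return filter is out, Emergency electric pump stuck, Emergency return filter 2 is out, Lower pressure line 2 fails, Right reservoir degraded, Shutoff valve 2 faulted}.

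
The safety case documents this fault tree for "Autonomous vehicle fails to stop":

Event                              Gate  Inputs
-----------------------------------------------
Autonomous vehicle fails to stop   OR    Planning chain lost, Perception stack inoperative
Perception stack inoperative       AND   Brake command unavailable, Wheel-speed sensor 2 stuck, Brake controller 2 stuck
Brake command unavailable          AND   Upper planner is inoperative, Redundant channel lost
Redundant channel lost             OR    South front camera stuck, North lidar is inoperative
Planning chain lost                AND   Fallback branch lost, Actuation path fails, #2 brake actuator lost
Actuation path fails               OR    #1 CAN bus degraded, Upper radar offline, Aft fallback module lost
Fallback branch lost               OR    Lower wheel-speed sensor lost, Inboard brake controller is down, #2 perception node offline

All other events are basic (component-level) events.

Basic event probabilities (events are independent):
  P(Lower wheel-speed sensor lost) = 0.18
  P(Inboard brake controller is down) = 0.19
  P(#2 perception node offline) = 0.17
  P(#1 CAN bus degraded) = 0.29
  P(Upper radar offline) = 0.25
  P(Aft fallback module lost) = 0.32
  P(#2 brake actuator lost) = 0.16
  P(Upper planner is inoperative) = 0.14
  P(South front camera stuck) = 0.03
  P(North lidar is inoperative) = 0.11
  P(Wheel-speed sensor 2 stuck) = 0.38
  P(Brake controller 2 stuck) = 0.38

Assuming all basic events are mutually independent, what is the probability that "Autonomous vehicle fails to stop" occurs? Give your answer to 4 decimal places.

0.0484

P(Fallback branch lost) [OR] = 1 − (1−0.18) × (1−0.19) × (1−0.17) = 0.448714
P(Actuation path fails) [OR] = 1 − (1−0.29) × (1−0.25) × (1−0.32) = 0.637900
P(Planning chain lost) [AND] = 0.448714 × 0.637900 × 0.16 = 0.045798
P(Redundant channel lost) [OR] = 1 − (1−0.03) × (1−0.11) = 0.136700
P(Brake command unavailable) [AND] = 0.14 × 0.136700 = 0.019138
P(Perception stack inoperative) [AND] = 0.019138 × 0.38 × 0.38 = 0.002764
P(Autonomous vehicle fails to stop) [OR] = 1 − (1−0.045798) × (1−0.002764) = 0.048435
Rounded to 4 decimal places: P(Autonomous vehicle fails to stop) ≈ 0.0484.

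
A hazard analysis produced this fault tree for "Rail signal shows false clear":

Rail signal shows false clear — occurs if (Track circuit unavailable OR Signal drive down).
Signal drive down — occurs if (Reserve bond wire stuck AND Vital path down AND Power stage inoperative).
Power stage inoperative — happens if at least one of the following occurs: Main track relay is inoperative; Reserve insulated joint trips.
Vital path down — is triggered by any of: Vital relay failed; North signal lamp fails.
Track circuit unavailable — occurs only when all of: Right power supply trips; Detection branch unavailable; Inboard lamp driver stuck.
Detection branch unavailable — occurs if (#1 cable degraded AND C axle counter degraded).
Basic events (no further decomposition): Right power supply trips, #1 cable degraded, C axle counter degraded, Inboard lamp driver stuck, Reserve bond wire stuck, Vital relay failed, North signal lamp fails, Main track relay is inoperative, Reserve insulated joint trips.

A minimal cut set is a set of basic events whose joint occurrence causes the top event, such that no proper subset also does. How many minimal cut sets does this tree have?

5

Detection branch unavailable [AND]: one cut set from each child combined → 1 × 1 = 1 cut set(s).
Track circuit unavailable [AND]: one cut set from each child combined → 1 × 1 × 1 = 1 cut set(s).
Vital path down [OR]: union of children's cut sets → 2 cut set(s).
Power stage inoperative [OR]: union of children's cut sets → 2 cut set(s).
Signal drive down [AND]: one cut set from each child combined → 1 × 2 × 2 = 4 cut set(s).
Rail signal shows false clear [OR]: union of children's cut sets → 5 cut set(s).
Minimal cut sets: {#1 cable degraded, C axle counter degraded, Inboard lamp driver stuck, Right power supply trips}; {Main track relay is inoperative, Reserve bond wire stuck, Vital relay failed}; {Reserve bond wire stuck, Reserve insulated joint trips, Vital relay failed}; {Main track relay is inoperative, North signal lamp fails, Reserve bond wire stuck}; {North signal lamp fails, Reserve bond wire stuck, Reserve insulated joint trips}.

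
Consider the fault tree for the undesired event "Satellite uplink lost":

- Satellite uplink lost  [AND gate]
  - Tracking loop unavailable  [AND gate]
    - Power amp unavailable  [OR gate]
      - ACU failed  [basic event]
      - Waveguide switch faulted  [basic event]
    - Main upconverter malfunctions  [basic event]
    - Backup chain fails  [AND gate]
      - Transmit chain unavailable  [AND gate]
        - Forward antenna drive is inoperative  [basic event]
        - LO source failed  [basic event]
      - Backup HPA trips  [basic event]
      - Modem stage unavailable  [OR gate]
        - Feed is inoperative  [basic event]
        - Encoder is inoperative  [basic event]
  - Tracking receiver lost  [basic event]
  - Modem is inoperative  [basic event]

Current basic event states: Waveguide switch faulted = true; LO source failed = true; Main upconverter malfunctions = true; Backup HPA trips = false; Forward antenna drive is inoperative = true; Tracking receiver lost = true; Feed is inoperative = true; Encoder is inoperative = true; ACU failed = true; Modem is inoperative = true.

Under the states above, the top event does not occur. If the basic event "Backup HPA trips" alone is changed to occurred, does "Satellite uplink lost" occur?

Yes

Counterfactual: set "Backup HPA trips" to occurred.
Power amp unavailable [OR]: ACU failed=occurs, Waveguide switch faulted=occurs → at least one input occurs → occurs.
Transmit chain unavailable [AND]: Forward antenna drive is inoperative=occurs, LO source failed=occurs → all inputs occur → occurs.
Modem stage unavailable [OR]: Feed is inoperative=occurs, Encoder is inoperative=occurs → at least one input occurs → occurs.
Backup chain fails [AND]: Transmit chain unavailable=occurs, Backup HPA trips=occurs, Modem stage unavailable=occurs → all inputs occur → occurs.
Tracking loop unavailable [AND]: Power amp unavailable=occurs, Main upconverter malfunctions=occurs, Backup chain fails=occurs → all inputs occur → occurs.
Satellite uplink lost [AND]: Tracking loop unavailable=occurs, Tracking receiver lost=occurs, Modem is inoperative=occurs → all inputs occur → occurs.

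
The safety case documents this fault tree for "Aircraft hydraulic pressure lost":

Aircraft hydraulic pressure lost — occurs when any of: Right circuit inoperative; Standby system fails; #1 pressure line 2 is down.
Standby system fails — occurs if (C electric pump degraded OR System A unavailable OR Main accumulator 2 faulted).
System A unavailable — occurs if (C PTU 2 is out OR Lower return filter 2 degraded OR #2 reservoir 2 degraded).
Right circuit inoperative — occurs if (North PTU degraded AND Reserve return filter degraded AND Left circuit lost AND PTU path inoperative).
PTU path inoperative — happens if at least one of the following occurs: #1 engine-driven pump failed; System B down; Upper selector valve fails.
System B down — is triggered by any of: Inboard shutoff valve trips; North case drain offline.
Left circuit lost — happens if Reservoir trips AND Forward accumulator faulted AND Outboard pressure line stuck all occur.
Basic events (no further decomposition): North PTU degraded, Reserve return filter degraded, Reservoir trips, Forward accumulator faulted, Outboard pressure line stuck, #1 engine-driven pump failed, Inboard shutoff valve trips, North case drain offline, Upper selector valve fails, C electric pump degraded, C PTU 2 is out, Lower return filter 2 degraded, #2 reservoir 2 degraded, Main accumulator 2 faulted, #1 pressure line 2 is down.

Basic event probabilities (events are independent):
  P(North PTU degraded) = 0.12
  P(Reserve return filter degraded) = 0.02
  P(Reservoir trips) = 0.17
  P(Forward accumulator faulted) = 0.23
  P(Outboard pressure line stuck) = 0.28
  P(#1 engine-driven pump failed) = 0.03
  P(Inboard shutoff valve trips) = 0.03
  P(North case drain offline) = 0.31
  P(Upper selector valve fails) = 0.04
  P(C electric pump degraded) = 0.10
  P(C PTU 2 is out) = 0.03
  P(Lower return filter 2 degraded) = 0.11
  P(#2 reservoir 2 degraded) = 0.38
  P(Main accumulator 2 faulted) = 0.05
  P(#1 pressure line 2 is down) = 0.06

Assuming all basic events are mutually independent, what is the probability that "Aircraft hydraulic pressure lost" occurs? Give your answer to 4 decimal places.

P(Left circuit lost) [AND] = 0.17 × 0.23 × 0.28 = 0.010948
P(System B down) [OR] = 1 − (1−0.03) × (1−0.31) = 0.330700
P(PTU path inoperative) [OR] = 1 − (1−0.03) × (1−0.330700) × (1−0.04) = 0.376748
P(Right circuit inoperative) [AND] = 0.12 × 0.02 × 0.010948 × 0.376748 = 0.000010
P(System A unavailable) [OR] = 1 − (1−0.03) × (1−0.11) × (1−0.38) = 0.464754
P(Standby system fails) [OR] = 1 − (1−0.10) × (1−0.464754) × (1−0.05) = 0.542365
P(Aircraft hydraulic pressure lost) [OR] = 1 − (1−0.000010) × (1−0.542365) × (1−0.06) = 0.569827
Rounded to 4 decimal places: P(Aircraft hydraulic pressure lost) ≈ 0.5698.

0.5698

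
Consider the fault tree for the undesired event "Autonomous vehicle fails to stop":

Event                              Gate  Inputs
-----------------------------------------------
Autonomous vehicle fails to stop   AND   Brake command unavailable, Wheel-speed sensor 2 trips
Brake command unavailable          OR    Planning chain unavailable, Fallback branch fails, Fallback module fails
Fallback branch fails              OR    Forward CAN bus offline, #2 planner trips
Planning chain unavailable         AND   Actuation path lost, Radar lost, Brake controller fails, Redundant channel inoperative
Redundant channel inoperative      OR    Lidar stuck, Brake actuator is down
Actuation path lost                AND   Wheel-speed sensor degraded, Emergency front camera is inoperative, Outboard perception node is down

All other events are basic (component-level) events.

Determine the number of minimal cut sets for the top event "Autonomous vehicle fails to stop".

Actuation path lost [AND]: one cut set from each child combined → 1 × 1 × 1 = 1 cut set(s).
Redundant channel inoperative [OR]: union of children's cut sets → 2 cut set(s).
Planning chain unavailable [AND]: one cut set from each child combined → 1 × 1 × 1 × 2 = 2 cut set(s).
Fallback branch fails [OR]: union of children's cut sets → 2 cut set(s).
Brake command unavailable [OR]: union of children's cut sets → 5 cut set(s).
Autonomous vehicle fails to stop [AND]: one cut set from each child combined → 5 × 1 = 5 cut set(s).
Minimal cut sets: {Brake controller fails, Emergency front camera is inoperative, Lidar stuck, Outboard perception node is down, Radar lost, Wheel-speed sensor 2 trips, Wheel-speed sensor degraded}; {Brake actuator is down, Brake controller fails, Emergency front camera is inoperative, Outboard perception node is down, Radar lost, Wheel-speed sensor 2 trips, Wheel-speed sensor degraded}; {Forward CAN bus offline, Wheel-speed sensor 2 trips}; {#2 planner trips, Wheel-speed sensor 2 trips}; {Fallback module fails, Wheel-speed sensor 2 trips}.

5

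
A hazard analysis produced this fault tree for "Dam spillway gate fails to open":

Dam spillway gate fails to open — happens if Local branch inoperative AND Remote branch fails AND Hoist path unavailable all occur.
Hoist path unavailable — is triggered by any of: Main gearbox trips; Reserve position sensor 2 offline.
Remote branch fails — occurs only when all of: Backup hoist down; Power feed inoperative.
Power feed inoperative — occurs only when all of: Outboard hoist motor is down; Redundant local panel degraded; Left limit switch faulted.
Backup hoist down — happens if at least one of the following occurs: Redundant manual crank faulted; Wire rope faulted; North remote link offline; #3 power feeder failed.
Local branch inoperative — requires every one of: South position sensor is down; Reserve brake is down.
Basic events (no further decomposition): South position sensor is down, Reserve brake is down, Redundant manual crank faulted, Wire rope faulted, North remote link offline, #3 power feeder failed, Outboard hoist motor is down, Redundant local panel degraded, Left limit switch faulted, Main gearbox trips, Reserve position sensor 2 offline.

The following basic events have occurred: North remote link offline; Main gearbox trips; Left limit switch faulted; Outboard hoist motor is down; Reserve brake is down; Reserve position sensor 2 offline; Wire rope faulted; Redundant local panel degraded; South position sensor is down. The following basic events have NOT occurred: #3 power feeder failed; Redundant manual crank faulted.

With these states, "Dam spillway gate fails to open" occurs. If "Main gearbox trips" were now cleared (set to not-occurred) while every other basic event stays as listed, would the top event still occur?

Counterfactual: set "Main gearbox trips" to not occurred.
Local branch inoperative [AND]: South position sensor is down=occurs, Reserve brake is down=occurs → all inputs occur → occurs.
Backup hoist down [OR]: Redundant manual crank faulted=not, Wire rope faulted=occurs, North remote link offline=occurs, #3 power feeder failed=not → at least one input occurs → occurs.
Power feed inoperative [AND]: Outboard hoist motor is down=occurs, Redundant local panel degraded=occurs, Left limit switch faulted=occurs → all inputs occur → occurs.
Remote branch fails [AND]: Backup hoist down=occurs, Power feed inoperative=occurs → all inputs occur → occurs.
Hoist path unavailable [OR]: Main gearbox trips=not, Reserve position sensor 2 offline=occurs → at least one input occurs → occurs.
Dam spillway gate fails to open [AND]: Local branch inoperative=occurs, Remote branch fails=occurs, Hoist path unavailable=occurs → all inputs occur → occurs.

Yes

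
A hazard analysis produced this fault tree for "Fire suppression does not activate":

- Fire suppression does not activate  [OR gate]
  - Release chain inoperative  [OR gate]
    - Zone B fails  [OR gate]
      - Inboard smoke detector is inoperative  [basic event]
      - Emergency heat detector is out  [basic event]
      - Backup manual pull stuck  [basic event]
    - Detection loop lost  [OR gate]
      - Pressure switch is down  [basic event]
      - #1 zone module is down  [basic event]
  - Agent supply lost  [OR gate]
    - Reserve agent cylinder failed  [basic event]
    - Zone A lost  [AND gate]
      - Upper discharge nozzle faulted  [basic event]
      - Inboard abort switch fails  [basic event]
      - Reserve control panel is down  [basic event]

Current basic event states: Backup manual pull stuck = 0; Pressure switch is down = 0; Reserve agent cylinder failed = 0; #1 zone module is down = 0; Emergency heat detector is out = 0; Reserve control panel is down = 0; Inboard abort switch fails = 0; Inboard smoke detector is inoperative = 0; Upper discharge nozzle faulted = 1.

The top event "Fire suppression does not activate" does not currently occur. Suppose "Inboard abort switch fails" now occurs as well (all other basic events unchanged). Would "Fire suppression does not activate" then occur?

Counterfactual: set "Inboard abort switch fails" to occurred.
Zone B fails [OR]: Inboard smoke detector is inoperative=not, Emergency heat detector is out=not, Backup manual pull stuck=not → no input occurs → does not occur.
Detection loop lost [OR]: Pressure switch is down=not, #1 zone module is down=not → no input occurs → does not occur.
Release chain inoperative [OR]: Zone B fails=not, Detection loop lost=not → no input occurs → does not occur.
Zone A lost [AND]: Upper discharge nozzle faulted=occurs, Inboard abort switch fails=occurs, Reserve control panel is down=not → not all inputs occur → does not occur.
Agent supply lost [OR]: Reserve agent cylinder failed=not, Zone A lost=not → no input occurs → does not occur.
Fire suppression does not activate [OR]: Release chain inoperative=not, Agent supply lost=not → no input occurs → does not occur.

No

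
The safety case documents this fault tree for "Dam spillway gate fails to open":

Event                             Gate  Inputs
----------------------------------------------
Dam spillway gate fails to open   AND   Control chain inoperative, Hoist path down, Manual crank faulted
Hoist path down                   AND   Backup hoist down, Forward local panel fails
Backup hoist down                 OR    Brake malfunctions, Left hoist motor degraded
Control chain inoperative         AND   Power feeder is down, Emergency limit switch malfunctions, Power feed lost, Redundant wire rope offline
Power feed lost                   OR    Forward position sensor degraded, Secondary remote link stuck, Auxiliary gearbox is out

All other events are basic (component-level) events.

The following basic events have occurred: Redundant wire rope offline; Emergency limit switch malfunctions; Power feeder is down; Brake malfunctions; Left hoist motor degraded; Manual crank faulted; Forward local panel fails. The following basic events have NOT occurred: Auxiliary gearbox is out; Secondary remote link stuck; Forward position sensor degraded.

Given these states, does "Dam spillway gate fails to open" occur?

Power feed lost [OR]: Forward position sensor degraded=not, Secondary remote link stuck=not, Auxiliary gearbox is out=not → no input occurs → does not occur.
Control chain inoperative [AND]: Power feeder is down=occurs, Emergency limit switch malfunctions=occurs, Power feed lost=not, Redundant wire rope offline=occurs → not all inputs occur → does not occur.
Backup hoist down [OR]: Brake malfunctions=occurs, Left hoist motor degraded=occurs → at least one input occurs → occurs.
Hoist path down [AND]: Backup hoist down=occurs, Forward local panel fails=occurs → all inputs occur → occurs.
Dam spillway gate fails to open [AND]: Control chain inoperative=not, Hoist path down=occurs, Manual crank faulted=occurs → not all inputs occur → does not occur.

No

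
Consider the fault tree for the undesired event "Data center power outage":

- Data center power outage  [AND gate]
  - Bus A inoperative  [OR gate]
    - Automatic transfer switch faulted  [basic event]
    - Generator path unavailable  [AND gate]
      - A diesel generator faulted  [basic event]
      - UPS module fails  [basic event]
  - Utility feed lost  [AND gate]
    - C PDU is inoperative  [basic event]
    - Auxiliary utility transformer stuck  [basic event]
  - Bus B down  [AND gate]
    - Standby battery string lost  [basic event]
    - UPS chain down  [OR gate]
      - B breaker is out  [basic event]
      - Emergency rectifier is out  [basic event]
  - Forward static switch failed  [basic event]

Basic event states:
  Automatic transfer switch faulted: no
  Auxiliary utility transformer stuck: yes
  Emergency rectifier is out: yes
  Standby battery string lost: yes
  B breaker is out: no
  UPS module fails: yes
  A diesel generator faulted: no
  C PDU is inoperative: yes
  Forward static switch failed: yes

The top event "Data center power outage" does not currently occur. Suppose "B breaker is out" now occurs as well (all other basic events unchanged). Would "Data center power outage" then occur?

Counterfactual: set "B breaker is out" to occurred.
Generator path unavailable [AND]: A diesel generator faulted=not, UPS module fails=occurs → not all inputs occur → does not occur.
Bus A inoperative [OR]: Automatic transfer switch faulted=not, Generator path unavailable=not → no input occurs → does not occur.
Utility feed lost [AND]: C PDU is inoperative=occurs, Auxiliary utility transformer stuck=occurs → all inputs occur → occurs.
UPS chain down [OR]: B breaker is out=occurs, Emergency rectifier is out=occurs → at least one input occurs → occurs.
Bus B down [AND]: Standby battery string lost=occurs, UPS chain down=occurs → all inputs occur → occurs.
Data center power outage [AND]: Bus A inoperative=not, Utility feed lost=occurs, Bus B down=occurs, Forward static switch failed=occurs → not all inputs occur → does not occur.

No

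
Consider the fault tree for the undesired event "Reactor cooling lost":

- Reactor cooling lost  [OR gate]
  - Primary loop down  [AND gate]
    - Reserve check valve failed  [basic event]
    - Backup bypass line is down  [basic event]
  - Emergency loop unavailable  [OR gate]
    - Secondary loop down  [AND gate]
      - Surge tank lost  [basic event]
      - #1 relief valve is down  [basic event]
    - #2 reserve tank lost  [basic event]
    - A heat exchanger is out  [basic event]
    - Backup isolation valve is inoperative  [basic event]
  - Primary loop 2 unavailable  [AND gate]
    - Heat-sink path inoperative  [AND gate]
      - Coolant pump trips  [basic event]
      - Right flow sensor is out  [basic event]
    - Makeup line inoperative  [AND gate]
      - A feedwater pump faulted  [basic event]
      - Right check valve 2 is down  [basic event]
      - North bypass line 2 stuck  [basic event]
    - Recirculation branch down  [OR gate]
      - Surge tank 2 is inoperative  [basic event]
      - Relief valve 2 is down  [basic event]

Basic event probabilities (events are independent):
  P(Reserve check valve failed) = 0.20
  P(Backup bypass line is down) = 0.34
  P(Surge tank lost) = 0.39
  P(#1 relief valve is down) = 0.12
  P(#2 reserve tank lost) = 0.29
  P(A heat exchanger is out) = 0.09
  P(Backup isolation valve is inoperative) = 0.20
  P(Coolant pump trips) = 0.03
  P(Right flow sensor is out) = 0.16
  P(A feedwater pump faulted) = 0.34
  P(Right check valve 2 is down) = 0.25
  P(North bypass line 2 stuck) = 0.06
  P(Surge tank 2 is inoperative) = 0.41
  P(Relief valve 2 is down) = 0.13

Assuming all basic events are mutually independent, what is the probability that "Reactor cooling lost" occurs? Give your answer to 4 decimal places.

0.5408

P(Primary loop down) [AND] = 0.20 × 0.34 = 0.068000
P(Secondary loop down) [AND] = 0.39 × 0.12 = 0.046800
P(Emergency loop unavailable) [OR] = 1 − (1−0.046800) × (1−0.29) × (1−0.09) × (1−0.20) = 0.507310
P(Heat-sink path inoperative) [AND] = 0.03 × 0.16 = 0.004800
P(Makeup line inoperative) [AND] = 0.34 × 0.25 × 0.06 = 0.005100
P(Recirculation branch down) [OR] = 1 − (1−0.41) × (1−0.13) = 0.486700
P(Primary loop 2 unavailable) [AND] = 0.004800 × 0.005100 × 0.486700 = 0.000012
P(Reactor cooling lost) [OR] = 1 − (1−0.068000) × (1−0.507310) × (1−0.000012) = 0.540818
Rounded to 4 decimal places: P(Reactor cooling lost) ≈ 0.5408.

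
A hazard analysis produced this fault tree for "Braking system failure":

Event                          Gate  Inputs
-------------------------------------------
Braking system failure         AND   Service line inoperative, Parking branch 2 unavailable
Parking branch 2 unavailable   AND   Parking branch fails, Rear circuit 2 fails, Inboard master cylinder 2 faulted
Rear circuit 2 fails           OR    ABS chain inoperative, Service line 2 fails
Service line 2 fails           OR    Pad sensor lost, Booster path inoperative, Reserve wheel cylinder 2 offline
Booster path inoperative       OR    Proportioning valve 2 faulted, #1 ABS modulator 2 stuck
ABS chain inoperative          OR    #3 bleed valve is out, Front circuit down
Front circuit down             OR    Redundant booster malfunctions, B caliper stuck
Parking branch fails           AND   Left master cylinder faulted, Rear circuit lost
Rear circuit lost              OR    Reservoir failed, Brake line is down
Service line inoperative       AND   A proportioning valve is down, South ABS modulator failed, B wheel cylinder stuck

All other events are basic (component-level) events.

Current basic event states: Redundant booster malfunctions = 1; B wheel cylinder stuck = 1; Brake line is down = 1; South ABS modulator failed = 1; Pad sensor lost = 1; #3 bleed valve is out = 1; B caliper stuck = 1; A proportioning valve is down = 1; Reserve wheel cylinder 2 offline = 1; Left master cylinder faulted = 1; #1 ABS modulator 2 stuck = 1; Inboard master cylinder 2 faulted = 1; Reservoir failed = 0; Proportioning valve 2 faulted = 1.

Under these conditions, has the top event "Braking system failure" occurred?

Yes

Service line inoperative [AND]: A proportioning valve is down=occurs, South ABS modulator failed=occurs, B wheel cylinder stuck=occurs → all inputs occur → occurs.
Rear circuit lost [OR]: Reservoir failed=not, Brake line is down=occurs → at least one input occurs → occurs.
Parking branch fails [AND]: Left master cylinder faulted=occurs, Rear circuit lost=occurs → all inputs occur → occurs.
Front circuit down [OR]: Redundant booster malfunctions=occurs, B caliper stuck=occurs → at least one input occurs → occurs.
ABS chain inoperative [OR]: #3 bleed valve is out=occurs, Front circuit down=occurs → at least one input occurs → occurs.
Booster path inoperative [OR]: Proportioning valve 2 faulted=occurs, #1 ABS modulator 2 stuck=occurs → at least one input occurs → occurs.
Service line 2 fails [OR]: Pad sensor lost=occurs, Booster path inoperative=occurs, Reserve wheel cylinder 2 offline=occurs → at least one input occurs → occurs.
Rear circuit 2 fails [OR]: ABS chain inoperative=occurs, Service line 2 fails=occurs → at least one input occurs → occurs.
Parking branch 2 unavailable [AND]: Parking branch fails=occurs, Rear circuit 2 fails=occurs, Inboard master cylinder 2 faulted=occurs → all inputs occur → occurs.
Braking system failure [AND]: Service line inoperative=occurs, Parking branch 2 unavailable=occurs → all inputs occur → occurs.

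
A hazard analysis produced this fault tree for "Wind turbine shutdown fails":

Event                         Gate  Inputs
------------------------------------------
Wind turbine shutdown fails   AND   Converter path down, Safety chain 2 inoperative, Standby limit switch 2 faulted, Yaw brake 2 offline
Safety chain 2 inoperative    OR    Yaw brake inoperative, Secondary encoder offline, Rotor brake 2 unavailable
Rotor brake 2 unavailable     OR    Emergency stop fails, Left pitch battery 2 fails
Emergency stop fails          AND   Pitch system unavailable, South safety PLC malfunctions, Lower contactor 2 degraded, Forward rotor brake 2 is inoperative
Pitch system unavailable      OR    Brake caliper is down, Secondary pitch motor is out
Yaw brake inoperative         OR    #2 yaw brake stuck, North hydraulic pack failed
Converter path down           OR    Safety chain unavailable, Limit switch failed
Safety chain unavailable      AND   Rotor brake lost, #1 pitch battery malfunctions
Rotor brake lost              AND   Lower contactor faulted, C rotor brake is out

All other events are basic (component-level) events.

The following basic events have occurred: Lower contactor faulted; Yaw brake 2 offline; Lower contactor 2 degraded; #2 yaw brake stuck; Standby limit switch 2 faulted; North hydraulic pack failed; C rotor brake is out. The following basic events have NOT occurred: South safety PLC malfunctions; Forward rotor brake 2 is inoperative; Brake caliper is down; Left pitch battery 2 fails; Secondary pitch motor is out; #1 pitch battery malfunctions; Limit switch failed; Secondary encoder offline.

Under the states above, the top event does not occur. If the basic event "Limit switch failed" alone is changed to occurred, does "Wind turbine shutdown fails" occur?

Counterfactual: set "Limit switch failed" to occurred.
Rotor brake lost [AND]: Lower contactor faulted=occurs, C rotor brake is out=occurs → all inputs occur → occurs.
Safety chain unavailable [AND]: Rotor brake lost=occurs, #1 pitch battery malfunctions=not → not all inputs occur → does not occur.
Converter path down [OR]: Safety chain unavailable=not, Limit switch failed=occurs → at least one input occurs → occurs.
Yaw brake inoperative [OR]: #2 yaw brake stuck=occurs, North hydraulic pack failed=occurs → at least one input occurs → occurs.
Pitch system unavailable [OR]: Brake caliper is down=not, Secondary pitch motor is out=not → no input occurs → does not occur.
Emergency stop fails [AND]: Pitch system unavailable=not, South safety PLC malfunctions=not, Lower contactor 2 degraded=occurs, Forward rotor brake 2 is inoperative=not → not all inputs occur → does not occur.
Rotor brake 2 unavailable [OR]: Emergency stop fails=not, Left pitch battery 2 fails=not → no input occurs → does not occur.
Safety chain 2 inoperative [OR]: Yaw brake inoperative=occurs, Secondary encoder offline=not, Rotor brake 2 unavailable=not → at least one input occurs → occurs.
Wind turbine shutdown fails [AND]: Converter path down=occurs, Safety chain 2 inoperative=occurs, Standby limit switch 2 faulted=occurs, Yaw brake 2 offline=occurs → all inputs occur → occurs.

Yes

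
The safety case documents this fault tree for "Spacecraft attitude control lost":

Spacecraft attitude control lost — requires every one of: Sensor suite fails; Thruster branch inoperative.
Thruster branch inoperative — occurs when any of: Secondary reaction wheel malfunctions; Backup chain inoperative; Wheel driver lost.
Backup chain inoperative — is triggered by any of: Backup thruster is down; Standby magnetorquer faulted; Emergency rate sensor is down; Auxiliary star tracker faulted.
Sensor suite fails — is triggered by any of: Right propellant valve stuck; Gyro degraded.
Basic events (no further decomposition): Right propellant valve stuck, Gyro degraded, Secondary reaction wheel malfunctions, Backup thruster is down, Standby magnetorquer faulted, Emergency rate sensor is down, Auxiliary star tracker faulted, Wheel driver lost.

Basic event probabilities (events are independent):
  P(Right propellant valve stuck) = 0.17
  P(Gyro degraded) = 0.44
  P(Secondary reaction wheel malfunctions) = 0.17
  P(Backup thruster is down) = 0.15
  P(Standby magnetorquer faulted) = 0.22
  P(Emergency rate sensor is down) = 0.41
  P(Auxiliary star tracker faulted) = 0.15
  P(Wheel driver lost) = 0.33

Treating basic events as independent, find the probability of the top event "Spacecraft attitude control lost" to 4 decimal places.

0.4362

P(Sensor suite fails) [OR] = 1 − (1−0.17) × (1−0.44) = 0.535200
P(Backup chain inoperative) [OR] = 1 − (1−0.15) × (1−0.22) × (1−0.41) × (1−0.15) = 0.667506
P(Thruster branch inoperative) [OR] = 1 − (1−0.17) × (1−0.667506) × (1−0.33) = 0.815100
P(Spacecraft attitude control lost) [AND] = 0.535200 × 0.815100 = 0.436242
Rounded to 4 decimal places: P(Spacecraft attitude control lost) ≈ 0.4362.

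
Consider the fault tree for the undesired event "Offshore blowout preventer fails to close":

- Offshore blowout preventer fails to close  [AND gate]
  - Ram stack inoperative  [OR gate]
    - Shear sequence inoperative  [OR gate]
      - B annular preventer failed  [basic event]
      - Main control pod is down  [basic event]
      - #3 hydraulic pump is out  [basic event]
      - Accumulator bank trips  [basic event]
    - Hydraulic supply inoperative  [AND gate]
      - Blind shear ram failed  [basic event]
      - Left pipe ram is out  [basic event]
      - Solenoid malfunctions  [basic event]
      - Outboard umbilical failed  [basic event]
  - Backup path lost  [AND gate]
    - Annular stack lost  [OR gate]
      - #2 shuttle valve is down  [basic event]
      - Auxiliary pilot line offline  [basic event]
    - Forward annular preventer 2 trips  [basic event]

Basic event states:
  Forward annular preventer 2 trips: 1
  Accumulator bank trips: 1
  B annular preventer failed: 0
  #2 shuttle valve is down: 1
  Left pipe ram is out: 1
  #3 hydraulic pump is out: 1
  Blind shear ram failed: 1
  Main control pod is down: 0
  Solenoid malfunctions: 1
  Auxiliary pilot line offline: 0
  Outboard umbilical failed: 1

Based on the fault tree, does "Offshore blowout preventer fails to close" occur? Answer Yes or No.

Shear sequence inoperative [OR]: B annular preventer failed=not, Main control pod is down=not, #3 hydraulic pump is out=occurs, Accumulator bank trips=occurs → at least one input occurs → occurs.
Hydraulic supply inoperative [AND]: Blind shear ram failed=occurs, Left pipe ram is out=occurs, Solenoid malfunctions=occurs, Outboard umbilical failed=occurs → all inputs occur → occurs.
Ram stack inoperative [OR]: Shear sequence inoperative=occurs, Hydraulic supply inoperative=occurs → at least one input occurs → occurs.
Annular stack lost [OR]: #2 shuttle valve is down=occurs, Auxiliary pilot line offline=not → at least one input occurs → occurs.
Backup path lost [AND]: Annular stack lost=occurs, Forward annular preventer 2 trips=occurs → all inputs occur → occurs.
Offshore blowout preventer fails to close [AND]: Ram stack inoperative=occurs, Backup path lost=occurs → all inputs occur → occurs.

Yes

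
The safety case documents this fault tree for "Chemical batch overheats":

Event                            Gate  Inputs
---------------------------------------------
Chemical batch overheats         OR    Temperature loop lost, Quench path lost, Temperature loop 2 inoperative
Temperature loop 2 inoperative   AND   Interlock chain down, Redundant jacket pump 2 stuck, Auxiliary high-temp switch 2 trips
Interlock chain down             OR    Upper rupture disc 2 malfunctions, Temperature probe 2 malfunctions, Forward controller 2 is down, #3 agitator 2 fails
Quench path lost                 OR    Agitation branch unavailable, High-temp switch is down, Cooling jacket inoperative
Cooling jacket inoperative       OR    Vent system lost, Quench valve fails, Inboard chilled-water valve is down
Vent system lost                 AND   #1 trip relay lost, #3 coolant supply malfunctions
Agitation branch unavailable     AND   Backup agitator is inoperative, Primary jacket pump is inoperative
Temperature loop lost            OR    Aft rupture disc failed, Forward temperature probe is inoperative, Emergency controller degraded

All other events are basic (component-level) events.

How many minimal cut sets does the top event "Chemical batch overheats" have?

Temperature loop lost [OR]: union of children's cut sets → 3 cut set(s).
Agitation branch unavailable [AND]: one cut set from each child combined → 1 × 1 = 1 cut set(s).
Vent system lost [AND]: one cut set from each child combined → 1 × 1 = 1 cut set(s).
Cooling jacket inoperative [OR]: union of children's cut sets → 3 cut set(s).
Quench path lost [OR]: union of children's cut sets → 5 cut set(s).
Interlock chain down [OR]: union of children's cut sets → 4 cut set(s).
Temperature loop 2 inoperative [AND]: one cut set from each child combined → 4 × 1 × 1 = 4 cut set(s).
Chemical batch overheats [OR]: union of children's cut sets → 12 cut set(s).

12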